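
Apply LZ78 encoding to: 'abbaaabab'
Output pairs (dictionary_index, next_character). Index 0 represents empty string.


LZ78 encoding steps:
Dictionary: {0: ''}
Step 1: w='' (idx 0), next='a' -> output (0, 'a'), add 'a' as idx 1
Step 2: w='' (idx 0), next='b' -> output (0, 'b'), add 'b' as idx 2
Step 3: w='b' (idx 2), next='a' -> output (2, 'a'), add 'ba' as idx 3
Step 4: w='a' (idx 1), next='a' -> output (1, 'a'), add 'aa' as idx 4
Step 5: w='ba' (idx 3), next='b' -> output (3, 'b'), add 'bab' as idx 5


Encoded: [(0, 'a'), (0, 'b'), (2, 'a'), (1, 'a'), (3, 'b')]


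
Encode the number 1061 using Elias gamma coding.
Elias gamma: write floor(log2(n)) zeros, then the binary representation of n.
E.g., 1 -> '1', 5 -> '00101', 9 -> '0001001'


num_bits = floor(log2(1061)) + 1 = 11
leading_zeros = num_bits - 1 = 10
binary(1061) = 10000100101

Elias gamma(1061) = '0000000000' + '10000100101' = 000000000010000100101 (21 bits)


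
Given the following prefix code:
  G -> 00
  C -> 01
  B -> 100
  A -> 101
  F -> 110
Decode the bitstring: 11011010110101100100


Decoding step by step:
Bits 110 -> F
Bits 110 -> F
Bits 101 -> A
Bits 101 -> A
Bits 01 -> C
Bits 100 -> B
Bits 100 -> B


Decoded message: FFAACBB


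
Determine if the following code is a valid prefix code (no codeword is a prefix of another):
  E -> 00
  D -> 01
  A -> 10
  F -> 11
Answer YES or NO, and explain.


Checking each pair (does one codeword prefix another?):
  E='00' vs D='01': no prefix
  E='00' vs A='10': no prefix
  E='00' vs F='11': no prefix
  D='01' vs E='00': no prefix
  D='01' vs A='10': no prefix
  D='01' vs F='11': no prefix
  A='10' vs E='00': no prefix
  A='10' vs D='01': no prefix
  A='10' vs F='11': no prefix
  F='11' vs E='00': no prefix
  F='11' vs D='01': no prefix
  F='11' vs A='10': no prefix
No violation found over all pairs.

YES -- this is a valid prefix code. No codeword is a prefix of any other codeword.


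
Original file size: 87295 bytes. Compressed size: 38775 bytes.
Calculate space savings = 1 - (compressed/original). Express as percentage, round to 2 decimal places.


ratio = compressed/original = 38775/87295 = 0.444184
savings = 1 - ratio = 1 - 0.444184 = 0.555816
as a percentage: 0.555816 * 100 = 55.58%

Space savings = 1 - 38775/87295 = 55.58%


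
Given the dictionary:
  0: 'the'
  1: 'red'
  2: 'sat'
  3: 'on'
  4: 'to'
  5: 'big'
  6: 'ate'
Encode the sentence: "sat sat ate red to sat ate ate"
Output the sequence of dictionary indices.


Look up each word in the dictionary:
  'sat' -> 2
  'sat' -> 2
  'ate' -> 6
  'red' -> 1
  'to' -> 4
  'sat' -> 2
  'ate' -> 6
  'ate' -> 6

Encoded: [2, 2, 6, 1, 4, 2, 6, 6]


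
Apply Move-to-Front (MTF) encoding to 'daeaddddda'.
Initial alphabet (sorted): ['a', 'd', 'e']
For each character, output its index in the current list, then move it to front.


MTF encoding:
'd': index 1 in ['a', 'd', 'e'] -> ['d', 'a', 'e']
'a': index 1 in ['d', 'a', 'e'] -> ['a', 'd', 'e']
'e': index 2 in ['a', 'd', 'e'] -> ['e', 'a', 'd']
'a': index 1 in ['e', 'a', 'd'] -> ['a', 'e', 'd']
'd': index 2 in ['a', 'e', 'd'] -> ['d', 'a', 'e']
'd': index 0 in ['d', 'a', 'e'] -> ['d', 'a', 'e']
'd': index 0 in ['d', 'a', 'e'] -> ['d', 'a', 'e']
'd': index 0 in ['d', 'a', 'e'] -> ['d', 'a', 'e']
'd': index 0 in ['d', 'a', 'e'] -> ['d', 'a', 'e']
'a': index 1 in ['d', 'a', 'e'] -> ['a', 'd', 'e']


Output: [1, 1, 2, 1, 2, 0, 0, 0, 0, 1]


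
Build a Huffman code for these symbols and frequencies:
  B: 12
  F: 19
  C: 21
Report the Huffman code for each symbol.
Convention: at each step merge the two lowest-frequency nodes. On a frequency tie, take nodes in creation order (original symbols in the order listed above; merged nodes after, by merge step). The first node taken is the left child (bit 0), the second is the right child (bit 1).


Huffman tree construction:
Step 1: Merge B(12) + F(19) = 31
Step 2: Merge C(21) + (B+F)(31) = 52
Read each symbol's code off the tree from the root (left child = 0, right child = 1).

Codes:
  B: 10 (length 2)
  F: 11 (length 2)
  C: 0 (length 1)
Average code length: 83/52 = 1.5962 bits/symbol


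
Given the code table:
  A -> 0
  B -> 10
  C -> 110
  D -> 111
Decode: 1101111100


Decoding:
110 -> C
111 -> D
110 -> C
0 -> A


Result: CDCA


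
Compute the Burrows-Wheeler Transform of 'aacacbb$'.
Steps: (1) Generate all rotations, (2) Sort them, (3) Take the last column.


Rotations (sorted):
  0: $aacacbb -> last char: b
  1: aacacbb$ -> last char: $
  2: acacbb$a -> last char: a
  3: acbb$aac -> last char: c
  4: b$aacacb -> last char: b
  5: bb$aacac -> last char: c
  6: cacbb$aa -> last char: a
  7: cbb$aaca -> last char: a


BWT = b$acbcaa


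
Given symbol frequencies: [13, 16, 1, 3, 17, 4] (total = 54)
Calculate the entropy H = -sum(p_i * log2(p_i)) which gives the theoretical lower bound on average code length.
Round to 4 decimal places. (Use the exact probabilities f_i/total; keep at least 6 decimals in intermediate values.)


Per-symbol terms -p_i * log2(p_i) with p_i = f_i/54:
  p = 13/54 = 0.240741: log2(p) = -2.054448, -p*log2(p) = 0.494589
  p = 16/54 = 0.296296: log2(p) = -1.754888, -p*log2(p) = 0.519967
  p = 1/54 = 0.018519: log2(p) = -5.754888, -p*log2(p) = 0.106572
  p = 3/54 = 0.055556: log2(p) = -4.169925, -p*log2(p) = 0.231663
  p = 17/54 = 0.314815: log2(p) = -1.667425, -p*log2(p) = 0.524930
  p = 4/54 = 0.074074: log2(p) = -3.754888, -p*log2(p) = 0.278140
H = 0.494589 + 0.519967 + 0.106572 + 0.231663 + 0.524930 + 0.278140 = 2.155861

H = 2.1559 bits/symbol


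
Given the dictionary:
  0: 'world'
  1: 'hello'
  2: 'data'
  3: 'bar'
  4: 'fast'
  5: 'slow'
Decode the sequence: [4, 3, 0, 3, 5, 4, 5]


Look up each index in the dictionary:
  4 -> 'fast'
  3 -> 'bar'
  0 -> 'world'
  3 -> 'bar'
  5 -> 'slow'
  4 -> 'fast'
  5 -> 'slow'

Decoded: "fast bar world bar slow fast slow"


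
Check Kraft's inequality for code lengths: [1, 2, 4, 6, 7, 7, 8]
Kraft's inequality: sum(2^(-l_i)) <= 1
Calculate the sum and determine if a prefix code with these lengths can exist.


Sum = 2^(-1) + 2^(-2) + 2^(-4) + 2^(-6) + 2^(-7) + 2^(-7) + 2^(-8)
    = 0.5 + 0.25 + 0.0625 + 0.015625 + 0.0078125 + 0.0078125 + 0.00390625
    = 217/256 = 0.84765625
Since 0.84765625 <= 1, Kraft's inequality IS satisfied.
A prefix code with these lengths CAN exist.

Kraft sum = 0.84765625. Satisfied.


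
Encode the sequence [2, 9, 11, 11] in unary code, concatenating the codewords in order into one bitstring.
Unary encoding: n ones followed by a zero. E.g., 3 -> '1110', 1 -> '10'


Encode each number as n ones followed by a terminating 0:
  2 -> 110 (3 bits)
  9 -> 1111111110 (10 bits)
  11 -> 111111111110 (12 bits)
  11 -> 111111111110 (12 bits)
Total length = 3 + 10 + 12 + 12 = 37 bits.

Unary([2, 9, 11, 11]) = 1101111111110111111111110111111111110 (37 bits)


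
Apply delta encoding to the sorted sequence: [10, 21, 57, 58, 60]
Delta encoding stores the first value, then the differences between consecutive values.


First value: 10
Deltas:
  21 - 10 = 11
  57 - 21 = 36
  58 - 57 = 1
  60 - 58 = 2


Delta encoded: [10, 11, 36, 1, 2]


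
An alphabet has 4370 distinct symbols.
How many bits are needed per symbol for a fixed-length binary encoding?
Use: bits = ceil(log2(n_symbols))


log2(4370) = 12.0934
Bracket: 2^12 = 4096 < 4370 <= 2^13 = 8192
So ceil(log2(4370)) = 13

bits = ceil(log2(4370)) = ceil(12.0934) = 13 bits


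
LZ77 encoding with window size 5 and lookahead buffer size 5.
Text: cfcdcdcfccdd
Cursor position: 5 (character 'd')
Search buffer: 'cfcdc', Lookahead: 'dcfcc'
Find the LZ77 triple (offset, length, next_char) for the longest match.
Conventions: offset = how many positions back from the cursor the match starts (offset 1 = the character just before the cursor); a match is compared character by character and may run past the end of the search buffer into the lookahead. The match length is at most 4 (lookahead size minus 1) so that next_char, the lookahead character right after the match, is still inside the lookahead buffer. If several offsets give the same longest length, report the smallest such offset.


Try each offset into the search buffer:
  offset=1 (pos 4, char 'c'): match length 0
  offset=2 (pos 3, char 'd'): match length 2
  offset=3 (pos 2, char 'c'): match length 0
  offset=4 (pos 1, char 'f'): match length 0
  offset=5 (pos 0, char 'c'): match length 0
Longest match has length 2 at offset 2.
next_char = character at position 5 + 2 = 7 -> 'f'

Best match: offset=2, length=2 (matching 'dc' starting at position 3)
LZ77 triple: (2, 2, 'f')


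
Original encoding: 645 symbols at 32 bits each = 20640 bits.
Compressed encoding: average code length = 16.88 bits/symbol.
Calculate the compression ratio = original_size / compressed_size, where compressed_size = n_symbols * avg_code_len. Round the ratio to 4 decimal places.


original_size = n_symbols * orig_bits = 645 * 32 = 20640 bits
compressed_size = n_symbols * avg_code_len = 645 * 16.88 = 10887.6 bits
ratio = original_size / compressed_size = 20640 / 10887.6 = 1.8957

Compression ratio = 1.8957


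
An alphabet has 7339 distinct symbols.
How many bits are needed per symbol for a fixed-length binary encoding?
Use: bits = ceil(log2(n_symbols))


log2(7339) = 12.8414
Bracket: 2^12 = 4096 < 7339 <= 2^13 = 8192
So ceil(log2(7339)) = 13

bits = ceil(log2(7339)) = ceil(12.8414) = 13 bits


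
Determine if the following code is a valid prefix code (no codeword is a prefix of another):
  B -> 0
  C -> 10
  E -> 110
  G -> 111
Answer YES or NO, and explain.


Checking each pair (does one codeword prefix another?):
  B='0' vs C='10': no prefix
  B='0' vs E='110': no prefix
  B='0' vs G='111': no prefix
  C='10' vs B='0': no prefix
  C='10' vs E='110': no prefix
  C='10' vs G='111': no prefix
  E='110' vs B='0': no prefix
  E='110' vs C='10': no prefix
  E='110' vs G='111': no prefix
  G='111' vs B='0': no prefix
  G='111' vs C='10': no prefix
  G='111' vs E='110': no prefix
No violation found over all pairs.

YES -- this is a valid prefix code. No codeword is a prefix of any other codeword.


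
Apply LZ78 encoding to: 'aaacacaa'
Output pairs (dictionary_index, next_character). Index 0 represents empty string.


LZ78 encoding steps:
Dictionary: {0: ''}
Step 1: w='' (idx 0), next='a' -> output (0, 'a'), add 'a' as idx 1
Step 2: w='a' (idx 1), next='a' -> output (1, 'a'), add 'aa' as idx 2
Step 3: w='' (idx 0), next='c' -> output (0, 'c'), add 'c' as idx 3
Step 4: w='a' (idx 1), next='c' -> output (1, 'c'), add 'ac' as idx 4
Step 5: w='aa' (idx 2), end of input -> output (2, '')


Encoded: [(0, 'a'), (1, 'a'), (0, 'c'), (1, 'c'), (2, '')]


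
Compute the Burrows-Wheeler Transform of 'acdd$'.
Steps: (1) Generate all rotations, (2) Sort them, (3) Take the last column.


Rotations (sorted):
  0: $acdd -> last char: d
  1: acdd$ -> last char: $
  2: cdd$a -> last char: a
  3: d$acd -> last char: d
  4: dd$ac -> last char: c


BWT = d$adc


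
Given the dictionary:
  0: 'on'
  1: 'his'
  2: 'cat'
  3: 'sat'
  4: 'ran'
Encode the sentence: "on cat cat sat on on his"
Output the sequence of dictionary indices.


Look up each word in the dictionary:
  'on' -> 0
  'cat' -> 2
  'cat' -> 2
  'sat' -> 3
  'on' -> 0
  'on' -> 0
  'his' -> 1

Encoded: [0, 2, 2, 3, 0, 0, 1]


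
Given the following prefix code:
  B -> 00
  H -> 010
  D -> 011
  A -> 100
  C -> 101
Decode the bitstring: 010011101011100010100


Decoding step by step:
Bits 010 -> H
Bits 011 -> D
Bits 101 -> C
Bits 011 -> D
Bits 100 -> A
Bits 010 -> H
Bits 100 -> A


Decoded message: HDCDAHA


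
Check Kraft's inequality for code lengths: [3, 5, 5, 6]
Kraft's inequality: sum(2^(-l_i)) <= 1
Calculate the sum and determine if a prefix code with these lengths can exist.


Sum = 2^(-3) + 2^(-5) + 2^(-5) + 2^(-6)
    = 0.125 + 0.03125 + 0.03125 + 0.015625
    = 13/64 = 0.203125
Since 0.203125 <= 1, Kraft's inequality IS satisfied.
A prefix code with these lengths CAN exist.

Kraft sum = 0.203125. Satisfied.


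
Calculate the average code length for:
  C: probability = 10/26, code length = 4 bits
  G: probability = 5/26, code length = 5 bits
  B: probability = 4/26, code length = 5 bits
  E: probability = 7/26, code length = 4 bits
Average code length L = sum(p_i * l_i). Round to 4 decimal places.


Weighted contributions p_i * l_i:
  C: (10/26) * 4 = 40/26
  G: (5/26) * 5 = 25/26
  B: (4/26) * 5 = 20/26
  E: (7/26) * 4 = 28/26
Sum = (40 + 25 + 20 + 28)/26 = 113/26

L = 113/26 = 4.3462 bits/symbol


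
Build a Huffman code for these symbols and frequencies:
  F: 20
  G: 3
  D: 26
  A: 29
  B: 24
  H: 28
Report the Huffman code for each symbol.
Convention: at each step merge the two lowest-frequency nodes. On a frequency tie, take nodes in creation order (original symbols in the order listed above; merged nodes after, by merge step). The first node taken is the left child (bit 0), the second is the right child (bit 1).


Huffman tree construction:
Step 1: Merge G(3) + F(20) = 23
Step 2: Merge (G+F)(23) + B(24) = 47
Step 3: Merge D(26) + H(28) = 54
Step 4: Merge A(29) + ((G+F)+B)(47) = 76
Step 5: Merge (D+H)(54) + (A+((G+F)+B))(76) = 130
Read each symbol's code off the tree from the root (left child = 0, right child = 1).

Codes:
  F: 1101 (length 4)
  G: 1100 (length 4)
  D: 00 (length 2)
  A: 10 (length 2)
  B: 111 (length 3)
  H: 01 (length 2)
Average code length: 330/130 = 2.5385 bits/symbol


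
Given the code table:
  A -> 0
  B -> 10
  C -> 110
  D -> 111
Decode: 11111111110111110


Decoding:
111 -> D
111 -> D
111 -> D
10 -> B
111 -> D
110 -> C


Result: DDDBDC


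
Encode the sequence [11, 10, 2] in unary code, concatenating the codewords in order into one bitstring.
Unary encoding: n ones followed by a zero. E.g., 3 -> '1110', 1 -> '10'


Encode each number as n ones followed by a terminating 0:
  11 -> 111111111110 (12 bits)
  10 -> 11111111110 (11 bits)
  2 -> 110 (3 bits)
Total length = 12 + 11 + 3 = 26 bits.

Unary([11, 10, 2]) = 11111111111011111111110110 (26 bits)


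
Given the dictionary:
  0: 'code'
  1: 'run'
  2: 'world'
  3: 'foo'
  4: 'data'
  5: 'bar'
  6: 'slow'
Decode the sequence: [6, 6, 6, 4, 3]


Look up each index in the dictionary:
  6 -> 'slow'
  6 -> 'slow'
  6 -> 'slow'
  4 -> 'data'
  3 -> 'foo'

Decoded: "slow slow slow data foo"


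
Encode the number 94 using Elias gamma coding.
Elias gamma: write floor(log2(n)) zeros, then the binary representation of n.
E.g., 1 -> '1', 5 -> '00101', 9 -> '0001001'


num_bits = floor(log2(94)) + 1 = 7
leading_zeros = num_bits - 1 = 6
binary(94) = 1011110

Elias gamma(94) = '000000' + '1011110' = 0000001011110 (13 bits)


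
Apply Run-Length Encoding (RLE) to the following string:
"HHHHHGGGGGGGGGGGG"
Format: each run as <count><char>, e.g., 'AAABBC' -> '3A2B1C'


Scanning runs left to right:
  i=0: run of 'H' x 5 -> '5H'
  i=5: run of 'G' x 12 -> '12G'

RLE = 5H12G


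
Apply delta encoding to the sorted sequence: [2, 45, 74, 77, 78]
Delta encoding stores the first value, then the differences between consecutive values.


First value: 2
Deltas:
  45 - 2 = 43
  74 - 45 = 29
  77 - 74 = 3
  78 - 77 = 1


Delta encoded: [2, 43, 29, 3, 1]


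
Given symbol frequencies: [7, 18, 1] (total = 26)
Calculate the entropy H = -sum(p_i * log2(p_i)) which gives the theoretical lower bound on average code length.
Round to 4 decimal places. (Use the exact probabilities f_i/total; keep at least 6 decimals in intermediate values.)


Per-symbol terms -p_i * log2(p_i) with p_i = f_i/26:
  p = 7/26 = 0.269231: log2(p) = -1.893085, -p*log2(p) = 0.509677
  p = 18/26 = 0.692308: log2(p) = -0.530515, -p*log2(p) = 0.367279
  p = 1/26 = 0.038462: log2(p) = -4.700440, -p*log2(p) = 0.180786
H = 0.509677 + 0.367279 + 0.180786 = 1.057742

H = 1.0577 bits/symbol


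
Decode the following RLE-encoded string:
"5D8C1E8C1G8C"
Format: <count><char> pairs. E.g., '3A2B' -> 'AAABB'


Expanding each <count><char> pair:
  5D -> 'DDDDD'
  8C -> 'CCCCCCCC'
  1E -> 'E'
  8C -> 'CCCCCCCC'
  1G -> 'G'
  8C -> 'CCCCCCCC'

Decoded = DDDDDCCCCCCCCECCCCCCCCGCCCCCCCC


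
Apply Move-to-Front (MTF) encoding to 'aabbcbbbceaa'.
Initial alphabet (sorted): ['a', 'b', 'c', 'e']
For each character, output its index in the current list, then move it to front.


MTF encoding:
'a': index 0 in ['a', 'b', 'c', 'e'] -> ['a', 'b', 'c', 'e']
'a': index 0 in ['a', 'b', 'c', 'e'] -> ['a', 'b', 'c', 'e']
'b': index 1 in ['a', 'b', 'c', 'e'] -> ['b', 'a', 'c', 'e']
'b': index 0 in ['b', 'a', 'c', 'e'] -> ['b', 'a', 'c', 'e']
'c': index 2 in ['b', 'a', 'c', 'e'] -> ['c', 'b', 'a', 'e']
'b': index 1 in ['c', 'b', 'a', 'e'] -> ['b', 'c', 'a', 'e']
'b': index 0 in ['b', 'c', 'a', 'e'] -> ['b', 'c', 'a', 'e']
'b': index 0 in ['b', 'c', 'a', 'e'] -> ['b', 'c', 'a', 'e']
'c': index 1 in ['b', 'c', 'a', 'e'] -> ['c', 'b', 'a', 'e']
'e': index 3 in ['c', 'b', 'a', 'e'] -> ['e', 'c', 'b', 'a']
'a': index 3 in ['e', 'c', 'b', 'a'] -> ['a', 'e', 'c', 'b']
'a': index 0 in ['a', 'e', 'c', 'b'] -> ['a', 'e', 'c', 'b']


Output: [0, 0, 1, 0, 2, 1, 0, 0, 1, 3, 3, 0]


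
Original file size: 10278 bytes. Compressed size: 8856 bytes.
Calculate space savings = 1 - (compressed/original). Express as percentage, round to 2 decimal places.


ratio = compressed/original = 8856/10278 = 0.861646
savings = 1 - ratio = 1 - 0.861646 = 0.138354
as a percentage: 0.138354 * 100 = 13.84%

Space savings = 1 - 8856/10278 = 13.84%


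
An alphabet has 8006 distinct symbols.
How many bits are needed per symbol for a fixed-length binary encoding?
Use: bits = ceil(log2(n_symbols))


log2(8006) = 12.9669
Bracket: 2^12 = 4096 < 8006 <= 2^13 = 8192
So ceil(log2(8006)) = 13

bits = ceil(log2(8006)) = ceil(12.9669) = 13 bits


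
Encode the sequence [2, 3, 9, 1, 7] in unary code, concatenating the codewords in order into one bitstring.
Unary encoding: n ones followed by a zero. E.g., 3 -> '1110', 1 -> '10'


Encode each number as n ones followed by a terminating 0:
  2 -> 110 (3 bits)
  3 -> 1110 (4 bits)
  9 -> 1111111110 (10 bits)
  1 -> 10 (2 bits)
  7 -> 11111110 (8 bits)
Total length = 3 + 4 + 10 + 2 + 8 = 27 bits.

Unary([2, 3, 9, 1, 7]) = 110111011111111101011111110 (27 bits)


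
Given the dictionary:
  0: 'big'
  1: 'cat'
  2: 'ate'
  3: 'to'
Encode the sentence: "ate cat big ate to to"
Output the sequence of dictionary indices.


Look up each word in the dictionary:
  'ate' -> 2
  'cat' -> 1
  'big' -> 0
  'ate' -> 2
  'to' -> 3
  'to' -> 3

Encoded: [2, 1, 0, 2, 3, 3]


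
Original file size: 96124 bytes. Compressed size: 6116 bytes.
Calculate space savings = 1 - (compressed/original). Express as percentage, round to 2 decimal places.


ratio = compressed/original = 6116/96124 = 0.063626
savings = 1 - ratio = 1 - 0.063626 = 0.936374
as a percentage: 0.936374 * 100 = 93.64%

Space savings = 1 - 6116/96124 = 93.64%


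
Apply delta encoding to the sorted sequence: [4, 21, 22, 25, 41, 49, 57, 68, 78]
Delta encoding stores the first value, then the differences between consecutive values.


First value: 4
Deltas:
  21 - 4 = 17
  22 - 21 = 1
  25 - 22 = 3
  41 - 25 = 16
  49 - 41 = 8
  57 - 49 = 8
  68 - 57 = 11
  78 - 68 = 10


Delta encoded: [4, 17, 1, 3, 16, 8, 8, 11, 10]


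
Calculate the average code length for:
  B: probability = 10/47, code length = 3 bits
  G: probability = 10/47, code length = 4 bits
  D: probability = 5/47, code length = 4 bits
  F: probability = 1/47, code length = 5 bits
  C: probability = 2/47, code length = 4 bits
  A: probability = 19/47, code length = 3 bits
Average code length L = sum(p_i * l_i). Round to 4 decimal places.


Weighted contributions p_i * l_i:
  B: (10/47) * 3 = 30/47
  G: (10/47) * 4 = 40/47
  D: (5/47) * 4 = 20/47
  F: (1/47) * 5 = 5/47
  C: (2/47) * 4 = 8/47
  A: (19/47) * 3 = 57/47
Sum = (30 + 40 + 20 + 5 + 8 + 57)/47 = 160/47

L = 160/47 = 3.4043 bits/symbol


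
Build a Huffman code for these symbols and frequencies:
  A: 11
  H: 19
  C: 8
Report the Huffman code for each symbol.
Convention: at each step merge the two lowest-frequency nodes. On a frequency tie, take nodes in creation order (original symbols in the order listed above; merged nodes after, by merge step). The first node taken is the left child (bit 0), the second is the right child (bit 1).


Huffman tree construction:
Step 1: Merge C(8) + A(11) = 19
Step 2: Merge H(19) + (C+A)(19) = 38
Read each symbol's code off the tree from the root (left child = 0, right child = 1).

Codes:
  A: 11 (length 2)
  H: 0 (length 1)
  C: 10 (length 2)
Average code length: 57/38 = 1.5000 bits/symbol


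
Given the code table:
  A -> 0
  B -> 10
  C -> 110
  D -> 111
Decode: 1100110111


Decoding:
110 -> C
0 -> A
110 -> C
111 -> D


Result: CACD


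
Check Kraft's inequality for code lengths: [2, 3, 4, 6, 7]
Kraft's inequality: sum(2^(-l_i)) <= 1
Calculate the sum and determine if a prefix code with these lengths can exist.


Sum = 2^(-2) + 2^(-3) + 2^(-4) + 2^(-6) + 2^(-7)
    = 0.25 + 0.125 + 0.0625 + 0.015625 + 0.0078125
    = 59/128 = 0.4609375
Since 0.4609375 <= 1, Kraft's inequality IS satisfied.
A prefix code with these lengths CAN exist.

Kraft sum = 0.4609375. Satisfied.


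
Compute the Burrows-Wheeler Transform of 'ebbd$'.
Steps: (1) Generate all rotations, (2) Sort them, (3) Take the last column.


Rotations (sorted):
  0: $ebbd -> last char: d
  1: bbd$e -> last char: e
  2: bd$eb -> last char: b
  3: d$ebb -> last char: b
  4: ebbd$ -> last char: $


BWT = debb$


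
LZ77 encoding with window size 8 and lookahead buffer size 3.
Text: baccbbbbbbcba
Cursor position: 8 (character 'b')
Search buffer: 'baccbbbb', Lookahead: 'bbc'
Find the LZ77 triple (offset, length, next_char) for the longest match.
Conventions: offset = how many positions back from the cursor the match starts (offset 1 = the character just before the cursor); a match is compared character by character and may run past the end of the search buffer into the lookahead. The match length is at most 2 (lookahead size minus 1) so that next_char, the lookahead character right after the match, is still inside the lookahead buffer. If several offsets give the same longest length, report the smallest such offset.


Try each offset into the search buffer:
  offset=1 (pos 7, char 'b'): match length 2
  offset=2 (pos 6, char 'b'): match length 2
  offset=3 (pos 5, char 'b'): match length 2
  offset=4 (pos 4, char 'b'): match length 2
  offset=5 (pos 3, char 'c'): match length 0
  offset=6 (pos 2, char 'c'): match length 0
  offset=7 (pos 1, char 'a'): match length 0
  offset=8 (pos 0, char 'b'): match length 1
Longest match has length 2, found at offsets 1, 2, 3, 4; take the smallest, offset 1.
next_char = character at position 8 + 2 = 10 -> 'c'

Best match: offset=1, length=2 (matching 'bb' starting at position 7)
LZ77 triple: (1, 2, 'c')


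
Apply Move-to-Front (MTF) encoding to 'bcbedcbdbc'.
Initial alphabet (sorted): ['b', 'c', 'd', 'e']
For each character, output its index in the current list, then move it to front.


MTF encoding:
'b': index 0 in ['b', 'c', 'd', 'e'] -> ['b', 'c', 'd', 'e']
'c': index 1 in ['b', 'c', 'd', 'e'] -> ['c', 'b', 'd', 'e']
'b': index 1 in ['c', 'b', 'd', 'e'] -> ['b', 'c', 'd', 'e']
'e': index 3 in ['b', 'c', 'd', 'e'] -> ['e', 'b', 'c', 'd']
'd': index 3 in ['e', 'b', 'c', 'd'] -> ['d', 'e', 'b', 'c']
'c': index 3 in ['d', 'e', 'b', 'c'] -> ['c', 'd', 'e', 'b']
'b': index 3 in ['c', 'd', 'e', 'b'] -> ['b', 'c', 'd', 'e']
'd': index 2 in ['b', 'c', 'd', 'e'] -> ['d', 'b', 'c', 'e']
'b': index 1 in ['d', 'b', 'c', 'e'] -> ['b', 'd', 'c', 'e']
'c': index 2 in ['b', 'd', 'c', 'e'] -> ['c', 'b', 'd', 'e']


Output: [0, 1, 1, 3, 3, 3, 3, 2, 1, 2]


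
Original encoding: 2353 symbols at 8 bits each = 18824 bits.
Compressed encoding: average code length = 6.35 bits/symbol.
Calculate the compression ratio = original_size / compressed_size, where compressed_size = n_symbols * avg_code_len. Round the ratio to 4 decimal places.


original_size = n_symbols * orig_bits = 2353 * 8 = 18824 bits
compressed_size = n_symbols * avg_code_len = 2353 * 6.35 = 14941.55 bits
ratio = original_size / compressed_size = 18824 / 14941.55 = 1.2598

Compression ratio = 1.2598


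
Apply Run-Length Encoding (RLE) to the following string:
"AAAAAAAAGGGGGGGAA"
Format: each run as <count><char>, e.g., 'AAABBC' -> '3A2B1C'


Scanning runs left to right:
  i=0: run of 'A' x 8 -> '8A'
  i=8: run of 'G' x 7 -> '7G'
  i=15: run of 'A' x 2 -> '2A'

RLE = 8A7G2A


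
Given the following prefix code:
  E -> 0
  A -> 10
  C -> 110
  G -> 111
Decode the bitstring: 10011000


Decoding step by step:
Bits 10 -> A
Bits 0 -> E
Bits 110 -> C
Bits 0 -> E
Bits 0 -> E


Decoded message: AECEE


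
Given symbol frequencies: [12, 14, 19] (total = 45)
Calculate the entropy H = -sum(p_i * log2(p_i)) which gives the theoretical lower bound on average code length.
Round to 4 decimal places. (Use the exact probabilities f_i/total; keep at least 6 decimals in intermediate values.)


Per-symbol terms -p_i * log2(p_i) with p_i = f_i/45:
  p = 12/45 = 0.266667: log2(p) = -1.906891, -p*log2(p) = 0.508504
  p = 14/45 = 0.311111: log2(p) = -1.684498, -p*log2(p) = 0.524066
  p = 19/45 = 0.422222: log2(p) = -1.243926, -p*log2(p) = 0.525213
H = 0.508504 + 0.524066 + 0.525213 = 1.557783

H = 1.5578 bits/symbol


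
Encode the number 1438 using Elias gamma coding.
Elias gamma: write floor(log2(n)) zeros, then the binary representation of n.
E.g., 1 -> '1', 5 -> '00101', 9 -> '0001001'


num_bits = floor(log2(1438)) + 1 = 11
leading_zeros = num_bits - 1 = 10
binary(1438) = 10110011110

Elias gamma(1438) = '0000000000' + '10110011110' = 000000000010110011110 (21 bits)


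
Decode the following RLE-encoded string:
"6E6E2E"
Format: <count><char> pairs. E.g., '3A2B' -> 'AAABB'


Expanding each <count><char> pair:
  6E -> 'EEEEEE'
  6E -> 'EEEEEE'
  2E -> 'EE'

Decoded = EEEEEEEEEEEEEE


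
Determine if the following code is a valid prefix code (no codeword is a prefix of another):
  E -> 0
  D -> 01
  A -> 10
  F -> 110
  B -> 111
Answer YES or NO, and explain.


Checking each pair (does one codeword prefix another?):
  E='0' vs D='01': prefix -- VIOLATION

NO -- this is NOT a valid prefix code. E (0) is a prefix of D (01).


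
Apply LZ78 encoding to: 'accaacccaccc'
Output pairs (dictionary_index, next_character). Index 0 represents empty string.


LZ78 encoding steps:
Dictionary: {0: ''}
Step 1: w='' (idx 0), next='a' -> output (0, 'a'), add 'a' as idx 1
Step 2: w='' (idx 0), next='c' -> output (0, 'c'), add 'c' as idx 2
Step 3: w='c' (idx 2), next='a' -> output (2, 'a'), add 'ca' as idx 3
Step 4: w='a' (idx 1), next='c' -> output (1, 'c'), add 'ac' as idx 4
Step 5: w='c' (idx 2), next='c' -> output (2, 'c'), add 'cc' as idx 5
Step 6: w='ac' (idx 4), next='c' -> output (4, 'c'), add 'acc' as idx 6
Step 7: w='c' (idx 2), end of input -> output (2, '')


Encoded: [(0, 'a'), (0, 'c'), (2, 'a'), (1, 'c'), (2, 'c'), (4, 'c'), (2, '')]


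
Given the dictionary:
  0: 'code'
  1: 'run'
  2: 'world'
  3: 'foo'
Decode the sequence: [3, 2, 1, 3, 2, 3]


Look up each index in the dictionary:
  3 -> 'foo'
  2 -> 'world'
  1 -> 'run'
  3 -> 'foo'
  2 -> 'world'
  3 -> 'foo'

Decoded: "foo world run foo world foo"


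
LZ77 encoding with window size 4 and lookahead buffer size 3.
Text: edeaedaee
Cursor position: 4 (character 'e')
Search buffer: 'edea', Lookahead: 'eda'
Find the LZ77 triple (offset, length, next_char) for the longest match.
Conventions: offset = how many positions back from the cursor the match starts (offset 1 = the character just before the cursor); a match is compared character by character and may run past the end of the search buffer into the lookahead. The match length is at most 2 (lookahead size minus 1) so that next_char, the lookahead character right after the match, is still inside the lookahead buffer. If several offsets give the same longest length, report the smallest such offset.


Try each offset into the search buffer:
  offset=1 (pos 3, char 'a'): match length 0
  offset=2 (pos 2, char 'e'): match length 1
  offset=3 (pos 1, char 'd'): match length 0
  offset=4 (pos 0, char 'e'): match length 2
Longest match has length 2 at offset 4.
next_char = character at position 4 + 2 = 6 -> 'a'

Best match: offset=4, length=2 (matching 'ed' starting at position 0)
LZ77 triple: (4, 2, 'a')


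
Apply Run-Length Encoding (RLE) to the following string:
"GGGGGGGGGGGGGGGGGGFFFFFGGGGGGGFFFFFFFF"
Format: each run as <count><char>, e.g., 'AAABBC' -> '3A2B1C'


Scanning runs left to right:
  i=0: run of 'G' x 18 -> '18G'
  i=18: run of 'F' x 5 -> '5F'
  i=23: run of 'G' x 7 -> '7G'
  i=30: run of 'F' x 8 -> '8F'

RLE = 18G5F7G8F


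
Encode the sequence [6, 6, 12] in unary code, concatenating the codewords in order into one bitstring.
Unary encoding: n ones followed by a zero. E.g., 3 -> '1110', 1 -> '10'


Encode each number as n ones followed by a terminating 0:
  6 -> 1111110 (7 bits)
  6 -> 1111110 (7 bits)
  12 -> 1111111111110 (13 bits)
Total length = 7 + 7 + 13 = 27 bits.

Unary([6, 6, 12]) = 111111011111101111111111110 (27 bits)


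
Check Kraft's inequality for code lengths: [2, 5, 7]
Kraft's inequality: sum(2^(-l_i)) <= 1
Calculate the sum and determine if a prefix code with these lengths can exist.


Sum = 2^(-2) + 2^(-5) + 2^(-7)
    = 0.25 + 0.03125 + 0.0078125
    = 37/128 = 0.2890625
Since 0.2890625 <= 1, Kraft's inequality IS satisfied.
A prefix code with these lengths CAN exist.

Kraft sum = 0.2890625. Satisfied.


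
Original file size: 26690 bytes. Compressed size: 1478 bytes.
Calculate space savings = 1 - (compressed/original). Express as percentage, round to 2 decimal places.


ratio = compressed/original = 1478/26690 = 0.055377
savings = 1 - ratio = 1 - 0.055377 = 0.944623
as a percentage: 0.944623 * 100 = 94.46%

Space savings = 1 - 1478/26690 = 94.46%


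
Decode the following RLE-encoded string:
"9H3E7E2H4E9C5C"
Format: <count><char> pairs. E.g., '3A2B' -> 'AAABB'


Expanding each <count><char> pair:
  9H -> 'HHHHHHHHH'
  3E -> 'EEE'
  7E -> 'EEEEEEE'
  2H -> 'HH'
  4E -> 'EEEE'
  9C -> 'CCCCCCCCC'
  5C -> 'CCCCC'

Decoded = HHHHHHHHHEEEEEEEEEEHHEEEECCCCCCCCCCCCCC


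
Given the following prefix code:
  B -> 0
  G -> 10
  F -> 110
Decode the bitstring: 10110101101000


Decoding step by step:
Bits 10 -> G
Bits 110 -> F
Bits 10 -> G
Bits 110 -> F
Bits 10 -> G
Bits 0 -> B
Bits 0 -> B


Decoded message: GFGFGBB


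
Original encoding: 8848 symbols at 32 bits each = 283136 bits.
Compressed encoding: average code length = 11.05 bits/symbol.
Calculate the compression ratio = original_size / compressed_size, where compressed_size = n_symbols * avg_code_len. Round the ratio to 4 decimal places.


original_size = n_symbols * orig_bits = 8848 * 32 = 283136 bits
compressed_size = n_symbols * avg_code_len = 8848 * 11.05 = 97770.4 bits
ratio = original_size / compressed_size = 283136 / 97770.4 = 2.8959

Compression ratio = 2.8959


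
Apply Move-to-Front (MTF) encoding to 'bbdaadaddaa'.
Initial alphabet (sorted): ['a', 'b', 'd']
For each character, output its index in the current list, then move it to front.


MTF encoding:
'b': index 1 in ['a', 'b', 'd'] -> ['b', 'a', 'd']
'b': index 0 in ['b', 'a', 'd'] -> ['b', 'a', 'd']
'd': index 2 in ['b', 'a', 'd'] -> ['d', 'b', 'a']
'a': index 2 in ['d', 'b', 'a'] -> ['a', 'd', 'b']
'a': index 0 in ['a', 'd', 'b'] -> ['a', 'd', 'b']
'd': index 1 in ['a', 'd', 'b'] -> ['d', 'a', 'b']
'a': index 1 in ['d', 'a', 'b'] -> ['a', 'd', 'b']
'd': index 1 in ['a', 'd', 'b'] -> ['d', 'a', 'b']
'd': index 0 in ['d', 'a', 'b'] -> ['d', 'a', 'b']
'a': index 1 in ['d', 'a', 'b'] -> ['a', 'd', 'b']
'a': index 0 in ['a', 'd', 'b'] -> ['a', 'd', 'b']


Output: [1, 0, 2, 2, 0, 1, 1, 1, 0, 1, 0]


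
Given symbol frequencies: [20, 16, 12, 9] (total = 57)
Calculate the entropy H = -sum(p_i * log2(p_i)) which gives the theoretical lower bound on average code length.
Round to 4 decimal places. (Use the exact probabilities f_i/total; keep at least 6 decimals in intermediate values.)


Per-symbol terms -p_i * log2(p_i) with p_i = f_i/57:
  p = 20/57 = 0.350877: log2(p) = -1.510962, -p*log2(p) = 0.530162
  p = 16/57 = 0.280702: log2(p) = -1.832890, -p*log2(p) = 0.514495
  p = 12/57 = 0.210526: log2(p) = -2.247928, -p*log2(p) = 0.473248
  p = 9/57 = 0.157895: log2(p) = -2.662965, -p*log2(p) = 0.420468
H = 0.530162 + 0.514495 + 0.473248 + 0.420468 = 1.938373

H = 1.9384 bits/symbol


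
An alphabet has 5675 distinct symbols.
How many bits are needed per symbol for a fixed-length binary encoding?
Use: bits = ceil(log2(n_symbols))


log2(5675) = 12.4704
Bracket: 2^12 = 4096 < 5675 <= 2^13 = 8192
So ceil(log2(5675)) = 13

bits = ceil(log2(5675)) = ceil(12.4704) = 13 bits


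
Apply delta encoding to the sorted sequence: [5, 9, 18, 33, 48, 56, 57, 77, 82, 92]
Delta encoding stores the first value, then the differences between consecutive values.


First value: 5
Deltas:
  9 - 5 = 4
  18 - 9 = 9
  33 - 18 = 15
  48 - 33 = 15
  56 - 48 = 8
  57 - 56 = 1
  77 - 57 = 20
  82 - 77 = 5
  92 - 82 = 10


Delta encoded: [5, 4, 9, 15, 15, 8, 1, 20, 5, 10]


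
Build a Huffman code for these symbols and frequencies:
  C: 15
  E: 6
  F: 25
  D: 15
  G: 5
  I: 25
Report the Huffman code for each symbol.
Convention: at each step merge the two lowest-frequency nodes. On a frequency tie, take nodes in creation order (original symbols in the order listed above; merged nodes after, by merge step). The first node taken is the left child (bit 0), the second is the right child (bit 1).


Huffman tree construction:
Step 1: Merge G(5) + E(6) = 11
Step 2: Merge (G+E)(11) + C(15) = 26
Step 3: Merge D(15) + F(25) = 40
Step 4: Merge I(25) + ((G+E)+C)(26) = 51
Step 5: Merge (D+F)(40) + (I+((G+E)+C))(51) = 91
Read each symbol's code off the tree from the root (left child = 0, right child = 1).

Codes:
  C: 111 (length 3)
  E: 1101 (length 4)
  F: 01 (length 2)
  D: 00 (length 2)
  G: 1100 (length 4)
  I: 10 (length 2)
Average code length: 219/91 = 2.4066 bits/symbol


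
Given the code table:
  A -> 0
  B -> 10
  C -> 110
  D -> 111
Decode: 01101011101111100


Decoding:
0 -> A
110 -> C
10 -> B
111 -> D
0 -> A
111 -> D
110 -> C
0 -> A


Result: ACBDADCA


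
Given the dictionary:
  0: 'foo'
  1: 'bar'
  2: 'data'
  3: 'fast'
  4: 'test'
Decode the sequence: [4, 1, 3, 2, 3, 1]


Look up each index in the dictionary:
  4 -> 'test'
  1 -> 'bar'
  3 -> 'fast'
  2 -> 'data'
  3 -> 'fast'
  1 -> 'bar'

Decoded: "test bar fast data fast bar"


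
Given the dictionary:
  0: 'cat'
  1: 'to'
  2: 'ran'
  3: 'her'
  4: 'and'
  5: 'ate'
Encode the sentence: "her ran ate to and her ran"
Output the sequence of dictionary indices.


Look up each word in the dictionary:
  'her' -> 3
  'ran' -> 2
  'ate' -> 5
  'to' -> 1
  'and' -> 4
  'her' -> 3
  'ran' -> 2

Encoded: [3, 2, 5, 1, 4, 3, 2]


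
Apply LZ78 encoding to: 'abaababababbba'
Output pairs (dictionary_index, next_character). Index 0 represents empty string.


LZ78 encoding steps:
Dictionary: {0: ''}
Step 1: w='' (idx 0), next='a' -> output (0, 'a'), add 'a' as idx 1
Step 2: w='' (idx 0), next='b' -> output (0, 'b'), add 'b' as idx 2
Step 3: w='a' (idx 1), next='a' -> output (1, 'a'), add 'aa' as idx 3
Step 4: w='b' (idx 2), next='a' -> output (2, 'a'), add 'ba' as idx 4
Step 5: w='ba' (idx 4), next='b' -> output (4, 'b'), add 'bab' as idx 5
Step 6: w='a' (idx 1), next='b' -> output (1, 'b'), add 'ab' as idx 6
Step 7: w='b' (idx 2), next='b' -> output (2, 'b'), add 'bb' as idx 7
Step 8: w='a' (idx 1), end of input -> output (1, '')


Encoded: [(0, 'a'), (0, 'b'), (1, 'a'), (2, 'a'), (4, 'b'), (1, 'b'), (2, 'b'), (1, '')]


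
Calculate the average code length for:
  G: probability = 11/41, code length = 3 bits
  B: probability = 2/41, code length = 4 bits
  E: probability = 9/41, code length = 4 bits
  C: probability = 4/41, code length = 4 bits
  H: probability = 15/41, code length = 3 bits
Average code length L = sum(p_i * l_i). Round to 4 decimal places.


Weighted contributions p_i * l_i:
  G: (11/41) * 3 = 33/41
  B: (2/41) * 4 = 8/41
  E: (9/41) * 4 = 36/41
  C: (4/41) * 4 = 16/41
  H: (15/41) * 3 = 45/41
Sum = (33 + 8 + 36 + 16 + 45)/41 = 138/41

L = 138/41 = 3.3659 bits/symbol


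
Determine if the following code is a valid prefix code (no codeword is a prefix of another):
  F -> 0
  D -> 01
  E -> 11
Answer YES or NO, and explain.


Checking each pair (does one codeword prefix another?):
  F='0' vs D='01': prefix -- VIOLATION

NO -- this is NOT a valid prefix code. F (0) is a prefix of D (01).


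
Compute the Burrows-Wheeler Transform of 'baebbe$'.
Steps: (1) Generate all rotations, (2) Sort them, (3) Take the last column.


Rotations (sorted):
  0: $baebbe -> last char: e
  1: aebbe$b -> last char: b
  2: baebbe$ -> last char: $
  3: bbe$bae -> last char: e
  4: be$baeb -> last char: b
  5: e$baebb -> last char: b
  6: ebbe$ba -> last char: a


BWT = eb$ebba


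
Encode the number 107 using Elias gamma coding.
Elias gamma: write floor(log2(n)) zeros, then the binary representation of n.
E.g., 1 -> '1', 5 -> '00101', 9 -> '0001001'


num_bits = floor(log2(107)) + 1 = 7
leading_zeros = num_bits - 1 = 6
binary(107) = 1101011

Elias gamma(107) = '000000' + '1101011' = 0000001101011 (13 bits)


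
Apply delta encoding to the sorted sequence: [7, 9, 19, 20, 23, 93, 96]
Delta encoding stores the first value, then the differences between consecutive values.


First value: 7
Deltas:
  9 - 7 = 2
  19 - 9 = 10
  20 - 19 = 1
  23 - 20 = 3
  93 - 23 = 70
  96 - 93 = 3


Delta encoded: [7, 2, 10, 1, 3, 70, 3]


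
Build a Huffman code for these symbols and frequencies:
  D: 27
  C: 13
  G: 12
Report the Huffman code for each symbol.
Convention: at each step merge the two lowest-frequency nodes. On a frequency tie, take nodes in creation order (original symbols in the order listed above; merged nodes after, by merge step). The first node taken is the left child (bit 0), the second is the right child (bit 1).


Huffman tree construction:
Step 1: Merge G(12) + C(13) = 25
Step 2: Merge (G+C)(25) + D(27) = 52
Read each symbol's code off the tree from the root (left child = 0, right child = 1).

Codes:
  D: 1 (length 1)
  C: 01 (length 2)
  G: 00 (length 2)
Average code length: 77/52 = 1.4808 bits/symbol


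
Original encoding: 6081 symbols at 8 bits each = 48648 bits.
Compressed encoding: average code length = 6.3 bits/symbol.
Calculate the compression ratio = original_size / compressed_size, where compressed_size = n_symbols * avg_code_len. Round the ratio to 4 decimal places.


original_size = n_symbols * orig_bits = 6081 * 8 = 48648 bits
compressed_size = n_symbols * avg_code_len = 6081 * 6.3 = 38310.3 bits
ratio = original_size / compressed_size = 48648 / 38310.3 = 1.2698

Compression ratio = 1.2698


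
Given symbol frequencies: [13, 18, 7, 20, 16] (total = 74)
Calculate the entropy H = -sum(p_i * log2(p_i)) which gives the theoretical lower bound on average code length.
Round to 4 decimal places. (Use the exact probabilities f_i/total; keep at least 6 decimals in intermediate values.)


Per-symbol terms -p_i * log2(p_i) with p_i = f_i/74:
  p = 13/74 = 0.175676: log2(p) = -2.509014, -p*log2(p) = 0.440773
  p = 18/74 = 0.243243: log2(p) = -2.039528, -p*log2(p) = 0.496101
  p = 7/74 = 0.094595: log2(p) = -3.402098, -p*log2(p) = 0.321820
  p = 20/74 = 0.270270: log2(p) = -1.887525, -p*log2(p) = 0.510142
  p = 16/74 = 0.216216: log2(p) = -2.209453, -p*log2(p) = 0.477720
H = 0.440773 + 0.496101 + 0.321820 + 0.510142 + 0.477720 = 2.246556

H = 2.2466 bits/symbol


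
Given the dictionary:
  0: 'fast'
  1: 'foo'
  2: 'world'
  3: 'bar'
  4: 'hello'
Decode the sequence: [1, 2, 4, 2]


Look up each index in the dictionary:
  1 -> 'foo'
  2 -> 'world'
  4 -> 'hello'
  2 -> 'world'

Decoded: "foo world hello world"


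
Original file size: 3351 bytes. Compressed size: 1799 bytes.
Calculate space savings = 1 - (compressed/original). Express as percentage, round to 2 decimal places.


ratio = compressed/original = 1799/3351 = 0.536855
savings = 1 - ratio = 1 - 0.536855 = 0.463145
as a percentage: 0.463145 * 100 = 46.31%

Space savings = 1 - 1799/3351 = 46.31%
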